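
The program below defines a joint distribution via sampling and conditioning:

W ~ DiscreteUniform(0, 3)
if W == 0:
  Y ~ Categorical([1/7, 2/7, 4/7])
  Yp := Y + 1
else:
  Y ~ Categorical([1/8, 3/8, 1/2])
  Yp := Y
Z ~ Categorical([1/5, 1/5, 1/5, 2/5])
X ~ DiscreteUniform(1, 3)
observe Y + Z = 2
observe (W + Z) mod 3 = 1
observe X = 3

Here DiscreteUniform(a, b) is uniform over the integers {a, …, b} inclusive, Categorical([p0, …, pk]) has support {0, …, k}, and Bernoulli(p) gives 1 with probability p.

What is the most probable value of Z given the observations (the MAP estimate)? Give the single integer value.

Enumerate traces; 4 have nonzero weight after conditioning:
  (W=0, Y=1, Z=1, X=3) weight 1/210
  (W=1, Y=2, Z=0, X=3) weight 1/120
  (W=2, Y=0, Z=2, X=3) weight 1/480
  (W=3, Y=1, Z=1, X=3) weight 1/160
Group by Z:
  weight(Z=0) = 1/120
  weight(Z=1) = 37/3360
  weight(Z=2) = 1/480
Total weight = 1/120 + 37/3360 + 1/480 = 3/140
P(Z=0 | obs) = 1/120 / 3/140 = 7/18
P(Z=1 | obs) = 37/3360 / 3/140 = 37/72
P(Z=2 | obs) = 1/480 / 3/140 = 7/72
argmax = 1

argmax_v P(Z = v | obs) = 1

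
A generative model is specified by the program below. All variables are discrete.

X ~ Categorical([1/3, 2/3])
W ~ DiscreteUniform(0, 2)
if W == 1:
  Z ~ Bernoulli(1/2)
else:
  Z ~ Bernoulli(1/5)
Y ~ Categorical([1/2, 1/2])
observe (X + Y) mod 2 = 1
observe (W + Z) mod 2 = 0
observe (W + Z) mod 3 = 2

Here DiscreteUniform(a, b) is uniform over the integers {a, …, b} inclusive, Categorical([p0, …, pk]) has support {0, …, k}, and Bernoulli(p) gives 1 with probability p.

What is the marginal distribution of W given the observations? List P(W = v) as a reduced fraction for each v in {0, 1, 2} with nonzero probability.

Enumerate traces; 4 have nonzero weight after conditioning:
  (X=0, W=1, Z=1, Y=1) weight 1/36
  (X=0, W=2, Z=0, Y=1) weight 2/45
  (X=1, W=1, Z=1, Y=0) weight 1/18
  (X=1, W=2, Z=0, Y=0) weight 4/45
Group by W:
  weight(W=1) = 1/12
  weight(W=2) = 2/15
Total weight = 1/12 + 2/15 = 13/60
P(W=1 | obs) = 1/12 / 13/60 = 5/13
P(W=2 | obs) = 2/15 / 13/60 = 8/13

P(W=1) = 5/13, P(W=2) = 8/13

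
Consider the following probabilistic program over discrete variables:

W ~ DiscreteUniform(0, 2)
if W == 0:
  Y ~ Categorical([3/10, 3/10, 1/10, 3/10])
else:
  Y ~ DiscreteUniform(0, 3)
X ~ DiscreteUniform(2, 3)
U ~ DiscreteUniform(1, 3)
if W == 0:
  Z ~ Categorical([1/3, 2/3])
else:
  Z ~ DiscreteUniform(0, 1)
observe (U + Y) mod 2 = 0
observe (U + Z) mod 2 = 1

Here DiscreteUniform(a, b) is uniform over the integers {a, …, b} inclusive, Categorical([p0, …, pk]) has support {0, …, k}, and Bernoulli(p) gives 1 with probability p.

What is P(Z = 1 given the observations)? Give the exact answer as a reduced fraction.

P(Z = 1 | obs) = 23/65

Enumerate traces; 36 have nonzero weight after conditioning:
  (W=0, Y=0, X=2, U=2, Z=1) weight 1/90
  (W=0, Y=0, X=3, U=2, Z=1) weight 1/90
  (W=0, Y=1, X=2, U=1, Z=0) weight 1/180
  (W=0, Y=1, X=2, U=3, Z=0) weight 1/180
  (W=0, Y=1, X=3, U=1, Z=0) weight 1/180
  (W=0, Y=1, X=3, U=3, Z=0) weight 1/180
  (W=0, Y=2, X=2, U=2, Z=1) weight 1/270
  (W=0, Y=2, X=3, U=2, Z=1) weight 1/270
  … 28 more
Group by Z:
  weight(Z=0) = 7/45
  weight(Z=1) = 23/270
Total weight = 7/45 + 23/270 = 13/54
P(Z=0 | obs) = 7/45 / 13/54 = 42/65
P(Z=1 | obs) = 23/270 / 13/54 = 23/65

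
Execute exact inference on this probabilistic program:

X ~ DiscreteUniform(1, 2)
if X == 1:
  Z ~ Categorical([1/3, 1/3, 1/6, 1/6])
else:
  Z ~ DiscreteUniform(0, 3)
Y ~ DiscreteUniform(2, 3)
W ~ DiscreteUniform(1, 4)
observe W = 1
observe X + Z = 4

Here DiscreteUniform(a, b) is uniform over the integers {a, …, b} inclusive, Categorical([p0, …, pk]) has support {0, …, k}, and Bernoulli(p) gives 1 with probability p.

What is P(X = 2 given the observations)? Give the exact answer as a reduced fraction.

Enumerate traces; 4 have nonzero weight after conditioning:
  (X=1, Z=3, Y=2, W=1) weight 1/96
  (X=1, Z=3, Y=3, W=1) weight 1/96
  (X=2, Z=2, Y=2, W=1) weight 1/64
  (X=2, Z=2, Y=3, W=1) weight 1/64
Group by X:
  weight(X=1) = 1/48
  weight(X=2) = 1/32
Total weight = 1/48 + 1/32 = 5/96
P(X=1 | obs) = 1/48 / 5/96 = 2/5
P(X=2 | obs) = 1/32 / 5/96 = 3/5

P(X = 2 | obs) = 3/5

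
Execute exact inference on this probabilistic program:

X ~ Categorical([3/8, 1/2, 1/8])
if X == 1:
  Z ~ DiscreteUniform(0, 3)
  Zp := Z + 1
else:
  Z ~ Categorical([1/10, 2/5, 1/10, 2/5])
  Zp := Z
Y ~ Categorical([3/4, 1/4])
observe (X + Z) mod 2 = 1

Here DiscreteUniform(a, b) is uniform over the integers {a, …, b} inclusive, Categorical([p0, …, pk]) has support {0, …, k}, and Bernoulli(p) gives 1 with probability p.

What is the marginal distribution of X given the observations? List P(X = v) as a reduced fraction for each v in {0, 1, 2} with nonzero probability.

P(X=0) = 6/13, P(X=1) = 5/13, P(X=2) = 2/13

Enumerate traces; 12 have nonzero weight after conditioning:
  (X=0, Z=1, Y=0) weight 9/80
  (X=0, Z=1, Y=1) weight 3/80
  (X=0, Z=3, Y=0) weight 9/80
  (X=0, Z=3, Y=1) weight 3/80
  (X=1, Z=0, Y=0) weight 3/32
  (X=1, Z=0, Y=1) weight 1/32
  (X=1, Z=2, Y=0) weight 3/32
  (X=1, Z=2, Y=1) weight 1/32
  (X=2, Z=1, Y=0) weight 3/80
  … 3 more
Group by X:
  weight(X=0) = 3/10
  weight(X=1) = 1/4
  weight(X=2) = 1/10
Total weight = 3/10 + 1/4 + 1/10 = 13/20
P(X=0 | obs) = 3/10 / 13/20 = 6/13
P(X=1 | obs) = 1/4 / 13/20 = 5/13
P(X=2 | obs) = 1/10 / 13/20 = 2/13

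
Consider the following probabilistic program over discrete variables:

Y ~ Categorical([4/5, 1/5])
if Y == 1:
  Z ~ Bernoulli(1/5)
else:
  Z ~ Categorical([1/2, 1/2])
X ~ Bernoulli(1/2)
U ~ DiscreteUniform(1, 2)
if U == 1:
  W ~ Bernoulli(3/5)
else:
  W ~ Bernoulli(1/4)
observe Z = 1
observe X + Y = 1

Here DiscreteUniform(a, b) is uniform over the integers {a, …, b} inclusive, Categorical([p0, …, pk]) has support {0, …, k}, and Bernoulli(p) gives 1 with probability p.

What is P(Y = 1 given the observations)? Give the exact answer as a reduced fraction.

P(Y = 1 | obs) = 1/11

Enumerate traces; 8 have nonzero weight after conditioning:
  (Y=0, Z=1, X=1, U=1, W=0) weight 1/25
  (Y=0, Z=1, X=1, U=1, W=1) weight 3/50
  (Y=0, Z=1, X=1, U=2, W=0) weight 3/40
  (Y=0, Z=1, X=1, U=2, W=1) weight 1/40
  (Y=1, Z=1, X=0, U=1, W=0) weight 1/250
  (Y=1, Z=1, X=0, U=1, W=1) weight 3/500
  (Y=1, Z=1, X=0, U=2, W=0) weight 3/400
  (Y=1, Z=1, X=0, U=2, W=1) weight 1/400
Group by Y:
  weight(Y=0) = 1/5
  weight(Y=1) = 1/50
Total weight = 1/5 + 1/50 = 11/50
P(Y=0 | obs) = 1/5 / 11/50 = 10/11
P(Y=1 | obs) = 1/50 / 11/50 = 1/11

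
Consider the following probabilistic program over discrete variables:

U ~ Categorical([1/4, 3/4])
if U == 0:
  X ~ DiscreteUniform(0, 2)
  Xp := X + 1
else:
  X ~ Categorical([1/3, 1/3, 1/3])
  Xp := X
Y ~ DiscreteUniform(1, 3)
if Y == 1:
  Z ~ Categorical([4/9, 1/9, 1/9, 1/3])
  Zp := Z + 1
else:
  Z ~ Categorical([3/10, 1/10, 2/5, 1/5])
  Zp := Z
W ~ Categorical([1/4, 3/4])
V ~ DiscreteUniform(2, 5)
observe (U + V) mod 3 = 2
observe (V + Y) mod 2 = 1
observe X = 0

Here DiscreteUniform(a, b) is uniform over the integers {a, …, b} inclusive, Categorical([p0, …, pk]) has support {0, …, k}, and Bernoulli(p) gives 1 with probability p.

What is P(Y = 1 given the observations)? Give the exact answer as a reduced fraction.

P(Y = 1 | obs) = 4/9

Enumerate traces; 40 have nonzero weight after conditioning:
  (U=0, X=0, Y=1, Z=0, W=0, V=2) weight 1/1296
  (U=0, X=0, Y=1, Z=0, W=1, V=2) weight 1/432
  (U=0, X=0, Y=1, Z=1, W=0, V=2) weight 1/5184
  (U=0, X=0, Y=1, Z=1, W=1, V=2) weight 1/1728
  (U=0, X=0, Y=1, Z=2, W=0, V=2) weight 1/5184
  (U=0, X=0, Y=1, Z=2, W=1, V=2) weight 1/1728
  (U=0, X=0, Y=1, Z=3, W=0, V=2) weight 1/1728
  (U=0, X=0, Y=1, Z=3, W=1, V=2) weight 1/576
  (U=0, X=0, Y=2, Z=0, W=0, V=5) weight 1/1920
  (U=0, X=0, Y=3, Z=0, W=0, V=2) weight 1/1920
  … 30 more
Group by Y:
  weight(Y=1) = 1/36
  weight(Y=2) = 1/144
  weight(Y=3) = 1/36
Total weight = 1/36 + 1/144 + 1/36 = 1/16
P(Y=1 | obs) = 1/36 / 1/16 = 4/9
P(Y=2 | obs) = 1/144 / 1/16 = 1/9
P(Y=3 | obs) = 1/36 / 1/16 = 4/9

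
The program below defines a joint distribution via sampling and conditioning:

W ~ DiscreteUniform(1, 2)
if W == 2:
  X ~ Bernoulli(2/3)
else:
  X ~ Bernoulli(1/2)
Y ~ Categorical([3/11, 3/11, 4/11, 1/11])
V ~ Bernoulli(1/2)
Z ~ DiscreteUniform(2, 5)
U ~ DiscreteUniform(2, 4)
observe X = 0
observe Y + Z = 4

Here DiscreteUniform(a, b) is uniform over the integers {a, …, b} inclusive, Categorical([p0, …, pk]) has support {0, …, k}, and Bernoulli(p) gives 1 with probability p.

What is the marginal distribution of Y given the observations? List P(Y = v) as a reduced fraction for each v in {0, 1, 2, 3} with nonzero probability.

Enumerate traces; 36 have nonzero weight after conditioning:
  (W=1, X=0, Y=0, V=0, Z=4, U=2) weight 1/352
  (W=1, X=0, Y=0, V=0, Z=4, U=3) weight 1/352
  (W=1, X=0, Y=0, V=0, Z=4, U=4) weight 1/352
  (W=1, X=0, Y=0, V=1, Z=4, U=2) weight 1/352
  (W=1, X=0, Y=0, V=1, Z=4, U=3) weight 1/352
  (W=1, X=0, Y=0, V=1, Z=4, U=4) weight 1/352
  (W=1, X=0, Y=1, V=0, Z=3, U=2) weight 1/352
  (W=1, X=0, Y=1, V=0, Z=3, U=3) weight 1/352
  (W=1, X=0, Y=2, V=0, Z=2, U=2) weight 1/264
  … 27 more
Group by Y:
  weight(Y=0) = 5/176
  weight(Y=1) = 5/176
  weight(Y=2) = 5/132
Total weight = 5/176 + 5/176 + 5/132 = 25/264
P(Y=0 | obs) = 5/176 / 25/264 = 3/10
P(Y=1 | obs) = 5/176 / 25/264 = 3/10
P(Y=2 | obs) = 5/132 / 25/264 = 2/5

P(Y=0) = 3/10, P(Y=1) = 3/10, P(Y=2) = 2/5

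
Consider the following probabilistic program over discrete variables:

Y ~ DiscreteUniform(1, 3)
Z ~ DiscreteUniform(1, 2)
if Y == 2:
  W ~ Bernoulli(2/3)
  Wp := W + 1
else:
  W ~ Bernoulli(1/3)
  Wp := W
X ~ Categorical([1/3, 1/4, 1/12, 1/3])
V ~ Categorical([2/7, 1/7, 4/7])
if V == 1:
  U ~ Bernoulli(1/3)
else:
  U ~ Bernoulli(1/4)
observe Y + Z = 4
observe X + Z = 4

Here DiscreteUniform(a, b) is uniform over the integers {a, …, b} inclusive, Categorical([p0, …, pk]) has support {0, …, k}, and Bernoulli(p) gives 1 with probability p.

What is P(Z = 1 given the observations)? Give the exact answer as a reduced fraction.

P(Z = 1 | obs) = 4/5

Enumerate traces; 24 have nonzero weight after conditioning:
  (Y=2, Z=2, W=0, X=2, V=0, U=0) weight 1/1008
  (Y=2, Z=2, W=0, X=2, V=0, U=1) weight 1/3024
  (Y=2, Z=2, W=0, X=2, V=1, U=0) weight 1/2268
  (Y=2, Z=2, W=0, X=2, V=1, U=1) weight 1/4536
  (Y=2, Z=2, W=0, X=2, V=2, U=0) weight 1/504
  (Y=2, Z=2, W=0, X=2, V=2, U=1) weight 1/1512
  (Y=2, Z=2, W=1, X=2, V=0, U=0) weight 1/504
  (Y=2, Z=2, W=1, X=2, V=0, U=1) weight 1/1512
  (Y=3, Z=1, W=0, X=3, V=0, U=0) weight 1/126
  … 15 more
Group by Z:
  weight(Z=1) = 1/18
  weight(Z=2) = 1/72
Total weight = 1/18 + 1/72 = 5/72
P(Z=1 | obs) = 1/18 / 5/72 = 4/5
P(Z=2 | obs) = 1/72 / 5/72 = 1/5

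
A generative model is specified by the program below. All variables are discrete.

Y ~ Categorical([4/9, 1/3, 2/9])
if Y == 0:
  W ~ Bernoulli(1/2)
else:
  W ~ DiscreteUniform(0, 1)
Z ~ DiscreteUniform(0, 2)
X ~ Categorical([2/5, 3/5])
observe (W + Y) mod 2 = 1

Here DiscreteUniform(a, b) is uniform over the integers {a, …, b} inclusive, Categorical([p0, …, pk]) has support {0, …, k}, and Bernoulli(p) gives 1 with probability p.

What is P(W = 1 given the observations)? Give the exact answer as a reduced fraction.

P(W = 1 | obs) = 2/3

Enumerate traces; 18 have nonzero weight after conditioning:
  (Y=0, W=1, Z=0, X=0) weight 4/135
  (Y=0, W=1, Z=0, X=1) weight 2/45
  (Y=0, W=1, Z=1, X=0) weight 4/135
  (Y=0, W=1, Z=1, X=1) weight 2/45
  (Y=0, W=1, Z=2, X=0) weight 4/135
  (Y=0, W=1, Z=2, X=1) weight 2/45
  (Y=1, W=0, Z=0, X=0) weight 1/45
  (Y=1, W=0, Z=0, X=1) weight 1/30
  … 10 more
Group by W:
  weight(W=0) = 1/6
  weight(W=1) = 1/3
Total weight = 1/6 + 1/3 = 1/2
P(W=0 | obs) = 1/6 / 1/2 = 1/3
P(W=1 | obs) = 1/3 / 1/2 = 2/3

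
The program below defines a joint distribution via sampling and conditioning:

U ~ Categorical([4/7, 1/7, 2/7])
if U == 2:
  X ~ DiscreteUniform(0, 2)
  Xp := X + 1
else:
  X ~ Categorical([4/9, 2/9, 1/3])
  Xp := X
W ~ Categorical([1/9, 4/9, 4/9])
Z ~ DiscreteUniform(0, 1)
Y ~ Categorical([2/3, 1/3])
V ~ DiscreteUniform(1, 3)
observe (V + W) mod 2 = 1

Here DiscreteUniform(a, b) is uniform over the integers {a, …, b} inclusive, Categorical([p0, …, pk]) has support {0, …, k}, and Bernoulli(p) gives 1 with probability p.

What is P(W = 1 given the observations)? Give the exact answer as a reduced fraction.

P(W = 1 | obs) = 2/7

Enumerate traces; 180 have nonzero weight after conditioning:
  (U=0, X=0, W=0, Z=0, Y=0, V=1) weight 16/5103
  (U=0, X=0, W=0, Z=0, Y=0, V=3) weight 16/5103
  (U=0, X=0, W=0, Z=0, Y=1, V=1) weight 8/5103
  (U=0, X=0, W=0, Z=0, Y=1, V=3) weight 8/5103
  (U=0, X=0, W=0, Z=1, Y=0, V=1) weight 16/5103
  (U=0, X=0, W=0, Z=1, Y=0, V=3) weight 16/5103
  (U=0, X=0, W=0, Z=1, Y=1, V=1) weight 8/5103
  (U=0, X=0, W=0, Z=1, Y=1, V=3) weight 8/5103
  (U=0, X=0, W=1, Z=0, Y=0, V=2) weight 64/5103
  (U=0, X=0, W=2, Z=0, Y=0, V=1) weight 64/5103
  … 170 more
Group by W:
  weight(W=0) = 2/27
  weight(W=1) = 4/27
  weight(W=2) = 8/27
Total weight = 2/27 + 4/27 + 8/27 = 14/27
P(W=0 | obs) = 2/27 / 14/27 = 1/7
P(W=1 | obs) = 4/27 / 14/27 = 2/7
P(W=2 | obs) = 8/27 / 14/27 = 4/7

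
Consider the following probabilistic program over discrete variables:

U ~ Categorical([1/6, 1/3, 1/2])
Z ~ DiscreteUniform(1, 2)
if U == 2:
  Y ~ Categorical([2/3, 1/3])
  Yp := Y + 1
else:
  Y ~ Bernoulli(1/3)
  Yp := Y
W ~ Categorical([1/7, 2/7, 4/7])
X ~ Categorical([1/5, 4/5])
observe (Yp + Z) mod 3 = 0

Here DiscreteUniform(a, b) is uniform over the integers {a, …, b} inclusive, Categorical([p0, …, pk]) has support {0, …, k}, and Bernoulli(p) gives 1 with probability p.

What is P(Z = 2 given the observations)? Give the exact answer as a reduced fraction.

P(Z = 2 | obs) = 3/4

Enumerate traces; 24 have nonzero weight after conditioning:
  (U=0, Z=2, Y=1, W=0, X=0) weight 1/1260
  (U=0, Z=2, Y=1, W=0, X=1) weight 1/315
  (U=0, Z=2, Y=1, W=1, X=0) weight 1/630
  (U=0, Z=2, Y=1, W=1, X=1) weight 2/315
  (U=0, Z=2, Y=1, W=2, X=0) weight 1/315
  (U=0, Z=2, Y=1, W=2, X=1) weight 4/315
  (U=1, Z=2, Y=1, W=0, X=0) weight 1/630
  (U=1, Z=2, Y=1, W=0, X=1) weight 2/315
  (U=2, Z=1, Y=1, W=0, X=0) weight 1/420
  … 15 more
Group by Z:
  weight(Z=1) = 1/12
  weight(Z=2) = 1/4
Total weight = 1/12 + 1/4 = 1/3
P(Z=1 | obs) = 1/12 / 1/3 = 1/4
P(Z=2 | obs) = 1/4 / 1/3 = 3/4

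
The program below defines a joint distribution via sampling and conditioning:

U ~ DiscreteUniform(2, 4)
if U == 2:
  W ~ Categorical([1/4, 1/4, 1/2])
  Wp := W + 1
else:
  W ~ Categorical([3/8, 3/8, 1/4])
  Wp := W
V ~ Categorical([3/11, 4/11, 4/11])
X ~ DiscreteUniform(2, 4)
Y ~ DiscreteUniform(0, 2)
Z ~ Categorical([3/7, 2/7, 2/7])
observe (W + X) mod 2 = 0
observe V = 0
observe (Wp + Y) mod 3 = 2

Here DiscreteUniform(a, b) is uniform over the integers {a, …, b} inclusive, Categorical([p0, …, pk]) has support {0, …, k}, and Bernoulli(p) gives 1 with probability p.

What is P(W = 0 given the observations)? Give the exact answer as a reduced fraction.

P(W = 0 | obs) = 2/5

Enumerate traces; 45 have nonzero weight after conditioning:
  (U=2, W=0, V=0, X=2, Y=1, Z=0) weight 1/924
  (U=2, W=0, V=0, X=2, Y=1, Z=1) weight 1/1386
  (U=2, W=0, V=0, X=2, Y=1, Z=2) weight 1/1386
  (U=2, W=0, V=0, X=4, Y=1, Z=0) weight 1/924
  (U=2, W=0, V=0, X=4, Y=1, Z=1) weight 1/1386
  (U=2, W=0, V=0, X=4, Y=1, Z=2) weight 1/1386
  (U=2, W=1, V=0, X=3, Y=0, Z=0) weight 1/924
  (U=2, W=1, V=0, X=3, Y=0, Z=1) weight 1/1386
  (U=2, W=2, V=0, X=2, Y=2, Z=0) weight 1/462
  … 36 more
Group by W:
  weight(W=0) = 2/99
  weight(W=1) = 1/99
  weight(W=2) = 2/99
Total weight = 2/99 + 1/99 + 2/99 = 5/99
P(W=0 | obs) = 2/99 / 5/99 = 2/5
P(W=1 | obs) = 1/99 / 5/99 = 1/5
P(W=2 | obs) = 2/99 / 5/99 = 2/5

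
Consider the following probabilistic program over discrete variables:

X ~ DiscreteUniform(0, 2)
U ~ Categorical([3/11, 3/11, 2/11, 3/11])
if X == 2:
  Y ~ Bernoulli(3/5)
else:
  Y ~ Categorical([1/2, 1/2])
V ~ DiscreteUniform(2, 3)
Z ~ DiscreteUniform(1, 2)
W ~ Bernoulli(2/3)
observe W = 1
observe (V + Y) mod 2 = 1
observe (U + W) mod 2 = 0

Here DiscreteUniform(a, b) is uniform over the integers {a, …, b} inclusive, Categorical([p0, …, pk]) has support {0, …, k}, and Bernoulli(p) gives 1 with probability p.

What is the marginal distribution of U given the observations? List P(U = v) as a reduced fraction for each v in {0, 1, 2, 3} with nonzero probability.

Enumerate traces; 24 have nonzero weight after conditioning:
  (X=0, U=1, Y=0, V=3, Z=1, W=1) weight 1/132
  (X=0, U=1, Y=0, V=3, Z=2, W=1) weight 1/132
  (X=0, U=1, Y=1, V=2, Z=1, W=1) weight 1/132
  (X=0, U=1, Y=1, V=2, Z=2, W=1) weight 1/132
  (X=0, U=3, Y=0, V=3, Z=1, W=1) weight 1/132
  (X=0, U=3, Y=0, V=3, Z=2, W=1) weight 1/132
  (X=0, U=3, Y=1, V=2, Z=1, W=1) weight 1/132
  (X=0, U=3, Y=1, V=2, Z=2, W=1) weight 1/132
  … 16 more
Group by U:
  weight(U=1) = 1/11
  weight(U=3) = 1/11
Total weight = 1/11 + 1/11 = 2/11
P(U=1 | obs) = 1/11 / 2/11 = 1/2
P(U=3 | obs) = 1/11 / 2/11 = 1/2

P(U=1) = 1/2, P(U=3) = 1/2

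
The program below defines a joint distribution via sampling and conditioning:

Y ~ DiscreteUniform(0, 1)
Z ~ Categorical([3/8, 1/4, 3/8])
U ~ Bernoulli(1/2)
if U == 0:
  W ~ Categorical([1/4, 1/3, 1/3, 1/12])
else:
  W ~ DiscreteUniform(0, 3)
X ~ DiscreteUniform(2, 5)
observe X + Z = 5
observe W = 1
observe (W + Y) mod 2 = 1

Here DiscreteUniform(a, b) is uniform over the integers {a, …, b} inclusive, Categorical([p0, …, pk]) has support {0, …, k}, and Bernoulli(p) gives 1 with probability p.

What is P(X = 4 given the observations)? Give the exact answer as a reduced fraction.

P(X = 4 | obs) = 1/4

Enumerate traces; 6 have nonzero weight after conditioning:
  (Y=0, Z=0, U=0, W=1, X=5) weight 1/128
  (Y=0, Z=0, U=1, W=1, X=5) weight 3/512
  (Y=0, Z=1, U=0, W=1, X=4) weight 1/192
  (Y=0, Z=1, U=1, W=1, X=4) weight 1/256
  (Y=0, Z=2, U=0, W=1, X=3) weight 1/128
  (Y=0, Z=2, U=1, W=1, X=3) weight 3/512
Group by X:
  weight(X=3) = 7/512
  weight(X=4) = 7/768
  weight(X=5) = 7/512
Total weight = 7/512 + 7/768 + 7/512 = 7/192
P(X=3 | obs) = 7/512 / 7/192 = 3/8
P(X=4 | obs) = 7/768 / 7/192 = 1/4
P(X=5 | obs) = 7/512 / 7/192 = 3/8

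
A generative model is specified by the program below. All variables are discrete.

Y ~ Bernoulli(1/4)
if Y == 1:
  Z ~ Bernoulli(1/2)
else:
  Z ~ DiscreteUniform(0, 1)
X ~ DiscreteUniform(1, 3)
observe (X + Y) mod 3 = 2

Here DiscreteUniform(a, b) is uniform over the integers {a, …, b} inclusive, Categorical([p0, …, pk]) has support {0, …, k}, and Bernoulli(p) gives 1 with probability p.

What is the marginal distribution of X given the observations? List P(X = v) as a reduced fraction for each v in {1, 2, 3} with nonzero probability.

P(X=1) = 1/4, P(X=2) = 3/4

Enumerate traces; 4 have nonzero weight after conditioning:
  (Y=0, Z=0, X=2) weight 1/8
  (Y=0, Z=1, X=2) weight 1/8
  (Y=1, Z=0, X=1) weight 1/24
  (Y=1, Z=1, X=1) weight 1/24
Group by X:
  weight(X=1) = 1/12
  weight(X=2) = 1/4
Total weight = 1/12 + 1/4 = 1/3
P(X=1 | obs) = 1/12 / 1/3 = 1/4
P(X=2 | obs) = 1/4 / 1/3 = 3/4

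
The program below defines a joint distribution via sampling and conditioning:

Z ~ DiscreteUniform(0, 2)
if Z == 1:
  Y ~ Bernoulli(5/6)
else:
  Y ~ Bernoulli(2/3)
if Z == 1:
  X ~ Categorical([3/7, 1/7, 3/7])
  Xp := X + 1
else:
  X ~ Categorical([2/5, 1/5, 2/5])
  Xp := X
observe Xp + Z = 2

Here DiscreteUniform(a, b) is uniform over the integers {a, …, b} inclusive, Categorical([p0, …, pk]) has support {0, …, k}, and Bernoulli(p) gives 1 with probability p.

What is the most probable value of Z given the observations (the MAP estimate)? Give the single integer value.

argmax_v P(Z = v | obs) = 1

Enumerate traces; 6 have nonzero weight after conditioning:
  (Z=0, Y=0, X=2) weight 2/45
  (Z=0, Y=1, X=2) weight 4/45
  (Z=1, Y=0, X=0) weight 1/42
  (Z=1, Y=1, X=0) weight 5/42
  (Z=2, Y=0, X=0) weight 2/45
  (Z=2, Y=1, X=0) weight 4/45
Group by Z:
  weight(Z=0) = 2/15
  weight(Z=1) = 1/7
  weight(Z=2) = 2/15
Total weight = 2/15 + 1/7 + 2/15 = 43/105
P(Z=0 | obs) = 2/15 / 43/105 = 14/43
P(Z=1 | obs) = 1/7 / 43/105 = 15/43
P(Z=2 | obs) = 2/15 / 43/105 = 14/43
argmax = 1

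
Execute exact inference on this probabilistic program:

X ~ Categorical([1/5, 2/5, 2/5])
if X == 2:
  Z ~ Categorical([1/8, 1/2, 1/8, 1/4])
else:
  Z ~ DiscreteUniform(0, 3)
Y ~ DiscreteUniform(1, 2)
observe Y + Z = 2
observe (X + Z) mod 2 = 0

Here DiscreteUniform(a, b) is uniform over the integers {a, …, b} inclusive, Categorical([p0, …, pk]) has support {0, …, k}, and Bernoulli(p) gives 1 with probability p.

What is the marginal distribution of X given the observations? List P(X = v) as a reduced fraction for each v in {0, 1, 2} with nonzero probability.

Enumerate traces; 3 have nonzero weight after conditioning:
  (X=0, Z=0, Y=2) weight 1/40
  (X=1, Z=1, Y=1) weight 1/20
  (X=2, Z=0, Y=2) weight 1/40
Group by X:
  weight(X=0) = 1/40
  weight(X=1) = 1/20
  weight(X=2) = 1/40
Total weight = 1/40 + 1/20 + 1/40 = 1/10
P(X=0 | obs) = 1/40 / 1/10 = 1/4
P(X=1 | obs) = 1/20 / 1/10 = 1/2
P(X=2 | obs) = 1/40 / 1/10 = 1/4

P(X=0) = 1/4, P(X=1) = 1/2, P(X=2) = 1/4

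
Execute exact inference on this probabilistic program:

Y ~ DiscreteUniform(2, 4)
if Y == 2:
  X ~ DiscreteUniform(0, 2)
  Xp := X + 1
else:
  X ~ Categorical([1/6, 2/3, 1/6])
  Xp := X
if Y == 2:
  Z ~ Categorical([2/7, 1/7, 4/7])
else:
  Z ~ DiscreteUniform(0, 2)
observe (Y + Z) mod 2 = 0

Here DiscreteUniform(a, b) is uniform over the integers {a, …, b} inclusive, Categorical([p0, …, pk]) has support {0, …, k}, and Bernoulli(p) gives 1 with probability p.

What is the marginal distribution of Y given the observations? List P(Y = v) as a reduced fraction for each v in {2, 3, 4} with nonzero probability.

Enumerate traces; 15 have nonzero weight after conditioning:
  (Y=2, X=0, Z=0) weight 2/63
  (Y=2, X=0, Z=2) weight 4/63
  (Y=2, X=1, Z=0) weight 2/63
  (Y=2, X=1, Z=2) weight 4/63
  (Y=2, X=2, Z=0) weight 2/63
  (Y=2, X=2, Z=2) weight 4/63
  (Y=3, X=0, Z=1) weight 1/54
  (Y=3, X=1, Z=1) weight 2/27
  (Y=4, X=0, Z=0) weight 1/54
  … 6 more
Group by Y:
  weight(Y=2) = 2/7
  weight(Y=3) = 1/9
  weight(Y=4) = 2/9
Total weight = 2/7 + 1/9 + 2/9 = 13/21
P(Y=2 | obs) = 2/7 / 13/21 = 6/13
P(Y=3 | obs) = 1/9 / 13/21 = 7/39
P(Y=4 | obs) = 2/9 / 13/21 = 14/39

P(Y=2) = 6/13, P(Y=3) = 7/39, P(Y=4) = 14/39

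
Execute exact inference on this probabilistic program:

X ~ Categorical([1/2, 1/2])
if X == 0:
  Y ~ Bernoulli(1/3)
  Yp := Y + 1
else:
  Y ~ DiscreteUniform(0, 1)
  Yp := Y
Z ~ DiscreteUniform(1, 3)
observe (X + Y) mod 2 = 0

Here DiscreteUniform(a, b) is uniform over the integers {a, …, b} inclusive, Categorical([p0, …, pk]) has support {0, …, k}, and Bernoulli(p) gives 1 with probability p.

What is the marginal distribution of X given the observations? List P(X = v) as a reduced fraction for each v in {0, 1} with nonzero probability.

P(X=0) = 4/7, P(X=1) = 3/7

Enumerate traces; 6 have nonzero weight after conditioning:
  (X=0, Y=0, Z=1) weight 1/9
  (X=0, Y=0, Z=2) weight 1/9
  (X=0, Y=0, Z=3) weight 1/9
  (X=1, Y=1, Z=1) weight 1/12
  (X=1, Y=1, Z=2) weight 1/12
  (X=1, Y=1, Z=3) weight 1/12
Group by X:
  weight(X=0) = 1/3
  weight(X=1) = 1/4
Total weight = 1/3 + 1/4 = 7/12
P(X=0 | obs) = 1/3 / 7/12 = 4/7
P(X=1 | obs) = 1/4 / 7/12 = 3/7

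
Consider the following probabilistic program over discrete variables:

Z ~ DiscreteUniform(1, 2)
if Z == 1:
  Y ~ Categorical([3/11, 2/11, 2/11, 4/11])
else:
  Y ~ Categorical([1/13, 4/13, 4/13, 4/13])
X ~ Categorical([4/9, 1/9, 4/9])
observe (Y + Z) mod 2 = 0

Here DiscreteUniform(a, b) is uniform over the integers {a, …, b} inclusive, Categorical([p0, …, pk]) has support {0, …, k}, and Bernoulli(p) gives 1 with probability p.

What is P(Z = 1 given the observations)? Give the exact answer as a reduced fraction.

P(Z = 1 | obs) = 78/133

Enumerate traces; 12 have nonzero weight after conditioning:
  (Z=1, Y=1, X=0) weight 4/99
  (Z=1, Y=1, X=1) weight 1/99
  (Z=1, Y=1, X=2) weight 4/99
  (Z=1, Y=3, X=0) weight 8/99
  (Z=1, Y=3, X=1) weight 2/99
  (Z=1, Y=3, X=2) weight 8/99
  (Z=2, Y=0, X=0) weight 2/117
  (Z=2, Y=0, X=1) weight 1/234
  … 4 more
Group by Z:
  weight(Z=1) = 3/11
  weight(Z=2) = 5/26
Total weight = 3/11 + 5/26 = 133/286
P(Z=1 | obs) = 3/11 / 133/286 = 78/133
P(Z=2 | obs) = 5/26 / 133/286 = 55/133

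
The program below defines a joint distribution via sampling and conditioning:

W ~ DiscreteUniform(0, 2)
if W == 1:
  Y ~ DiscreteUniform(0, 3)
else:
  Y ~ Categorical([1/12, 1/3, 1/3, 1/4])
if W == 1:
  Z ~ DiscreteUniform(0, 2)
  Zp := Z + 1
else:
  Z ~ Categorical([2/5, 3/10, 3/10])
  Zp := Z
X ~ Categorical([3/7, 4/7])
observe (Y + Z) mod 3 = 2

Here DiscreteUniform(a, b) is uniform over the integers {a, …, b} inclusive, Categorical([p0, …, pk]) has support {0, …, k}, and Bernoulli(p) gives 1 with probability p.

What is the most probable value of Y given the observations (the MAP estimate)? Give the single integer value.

Enumerate traces; 24 have nonzero weight after conditioning:
  (W=0, Y=0, Z=2, X=0) weight 1/280
  (W=0, Y=0, Z=2, X=1) weight 1/210
  (W=0, Y=1, Z=1, X=0) weight 1/70
  (W=0, Y=1, Z=1, X=1) weight 2/105
  (W=0, Y=2, Z=0, X=0) weight 2/105
  (W=0, Y=2, Z=0, X=1) weight 8/315
  (W=0, Y=3, Z=2, X=0) weight 3/280
  (W=0, Y=3, Z=2, X=1) weight 1/70
  … 16 more
Group by Y:
  weight(Y=0) = 2/45
  weight(Y=1) = 17/180
  weight(Y=2) = 7/60
  weight(Y=3) = 7/90
Total weight = 2/45 + 17/180 + 7/60 + 7/90 = 1/3
P(Y=0 | obs) = 2/45 / 1/3 = 2/15
P(Y=1 | obs) = 17/180 / 1/3 = 17/60
P(Y=2 | obs) = 7/60 / 1/3 = 7/20
P(Y=3 | obs) = 7/90 / 1/3 = 7/30
argmax = 2

argmax_v P(Y = v | obs) = 2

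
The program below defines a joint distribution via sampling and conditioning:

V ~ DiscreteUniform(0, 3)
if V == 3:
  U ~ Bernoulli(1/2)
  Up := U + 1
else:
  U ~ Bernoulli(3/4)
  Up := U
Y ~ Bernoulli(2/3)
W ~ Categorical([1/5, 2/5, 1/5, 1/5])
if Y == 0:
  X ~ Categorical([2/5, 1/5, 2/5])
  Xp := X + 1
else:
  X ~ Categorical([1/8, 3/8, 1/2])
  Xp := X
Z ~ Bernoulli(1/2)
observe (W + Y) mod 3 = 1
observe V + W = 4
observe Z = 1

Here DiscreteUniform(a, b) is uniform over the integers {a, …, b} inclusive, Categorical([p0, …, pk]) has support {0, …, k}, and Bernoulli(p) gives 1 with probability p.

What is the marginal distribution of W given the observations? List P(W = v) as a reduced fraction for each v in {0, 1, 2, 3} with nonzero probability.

Enumerate traces; 12 have nonzero weight after conditioning:
  (V=1, U=0, Y=1, W=3, X=0, Z=1) weight 1/1920
  (V=1, U=0, Y=1, W=3, X=1, Z=1) weight 1/640
  (V=1, U=0, Y=1, W=3, X=2, Z=1) weight 1/480
  (V=1, U=1, Y=1, W=3, X=0, Z=1) weight 1/640
  (V=1, U=1, Y=1, W=3, X=1, Z=1) weight 3/640
  (V=1, U=1, Y=1, W=3, X=2, Z=1) weight 1/160
  (V=3, U=0, Y=0, W=1, X=0, Z=1) weight 1/300
  (V=3, U=0, Y=0, W=1, X=1, Z=1) weight 1/600
  … 4 more
Group by W:
  weight(W=1) = 1/60
  weight(W=3) = 1/60
Total weight = 1/60 + 1/60 = 1/30
P(W=1 | obs) = 1/60 / 1/30 = 1/2
P(W=3 | obs) = 1/60 / 1/30 = 1/2

P(W=1) = 1/2, P(W=3) = 1/2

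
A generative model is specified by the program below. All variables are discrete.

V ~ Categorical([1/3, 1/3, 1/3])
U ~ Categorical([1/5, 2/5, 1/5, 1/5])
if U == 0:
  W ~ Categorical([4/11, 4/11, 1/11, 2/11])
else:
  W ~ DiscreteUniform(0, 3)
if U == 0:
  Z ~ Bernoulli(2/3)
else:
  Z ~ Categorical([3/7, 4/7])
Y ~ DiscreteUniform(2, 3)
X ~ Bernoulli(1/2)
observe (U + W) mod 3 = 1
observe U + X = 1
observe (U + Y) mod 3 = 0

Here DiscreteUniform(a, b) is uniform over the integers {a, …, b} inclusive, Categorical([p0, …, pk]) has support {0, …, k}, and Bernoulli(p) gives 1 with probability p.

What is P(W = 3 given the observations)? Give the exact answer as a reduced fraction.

P(W = 3 | obs) = 11/30

Enumerate traces; 18 have nonzero weight after conditioning:
  (V=0, U=0, W=1, Z=0, Y=3, X=1) weight 1/495
  (V=0, U=0, W=1, Z=1, Y=3, X=1) weight 2/495
  (V=0, U=1, W=0, Z=0, Y=2, X=0) weight 1/280
  (V=0, U=1, W=0, Z=1, Y=2, X=0) weight 1/210
  (V=0, U=1, W=3, Z=0, Y=2, X=0) weight 1/280
  (V=0, U=1, W=3, Z=1, Y=2, X=0) weight 1/210
  (V=1, U=0, W=1, Z=0, Y=3, X=1) weight 1/495
  (V=1, U=0, W=1, Z=1, Y=3, X=1) weight 2/495
  … 10 more
Group by W:
  weight(W=0) = 1/40
  weight(W=1) = 1/55
  weight(W=3) = 1/40
Total weight = 1/40 + 1/55 + 1/40 = 3/44
P(W=0 | obs) = 1/40 / 3/44 = 11/30
P(W=1 | obs) = 1/55 / 3/44 = 4/15
P(W=3 | obs) = 1/40 / 3/44 = 11/30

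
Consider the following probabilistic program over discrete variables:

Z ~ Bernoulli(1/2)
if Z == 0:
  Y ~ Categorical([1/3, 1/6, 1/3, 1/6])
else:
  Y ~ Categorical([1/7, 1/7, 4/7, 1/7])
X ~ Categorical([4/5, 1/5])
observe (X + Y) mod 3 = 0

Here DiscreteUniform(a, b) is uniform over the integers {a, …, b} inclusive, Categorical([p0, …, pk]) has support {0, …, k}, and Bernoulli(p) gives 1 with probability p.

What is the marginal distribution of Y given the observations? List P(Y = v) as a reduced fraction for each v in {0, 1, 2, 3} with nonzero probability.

P(Y=0) = 8/17, P(Y=2) = 19/85, P(Y=3) = 26/85

Enumerate traces; 6 have nonzero weight after conditioning:
  (Z=0, Y=0, X=0) weight 2/15
  (Z=0, Y=2, X=1) weight 1/30
  (Z=0, Y=3, X=0) weight 1/15
  (Z=1, Y=0, X=0) weight 2/35
  (Z=1, Y=2, X=1) weight 2/35
  (Z=1, Y=3, X=0) weight 2/35
Group by Y:
  weight(Y=0) = 4/21
  weight(Y=2) = 19/210
  weight(Y=3) = 13/105
Total weight = 4/21 + 19/210 + 13/105 = 17/42
P(Y=0 | obs) = 4/21 / 17/42 = 8/17
P(Y=2 | obs) = 19/210 / 17/42 = 19/85
P(Y=3 | obs) = 13/105 / 17/42 = 26/85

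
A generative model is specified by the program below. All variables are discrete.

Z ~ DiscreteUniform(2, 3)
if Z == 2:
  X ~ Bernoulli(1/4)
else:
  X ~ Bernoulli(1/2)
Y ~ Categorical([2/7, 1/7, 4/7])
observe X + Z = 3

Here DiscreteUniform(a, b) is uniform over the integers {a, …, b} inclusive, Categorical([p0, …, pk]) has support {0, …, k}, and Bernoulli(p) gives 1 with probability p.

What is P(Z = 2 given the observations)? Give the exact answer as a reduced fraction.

Enumerate traces; 6 have nonzero weight after conditioning:
  (Z=2, X=1, Y=0) weight 1/28
  (Z=2, X=1, Y=1) weight 1/56
  (Z=2, X=1, Y=2) weight 1/14
  (Z=3, X=0, Y=0) weight 1/14
  (Z=3, X=0, Y=1) weight 1/28
  (Z=3, X=0, Y=2) weight 1/7
Group by Z:
  weight(Z=2) = 1/8
  weight(Z=3) = 1/4
Total weight = 1/8 + 1/4 = 3/8
P(Z=2 | obs) = 1/8 / 3/8 = 1/3
P(Z=3 | obs) = 1/4 / 3/8 = 2/3

P(Z = 2 | obs) = 1/3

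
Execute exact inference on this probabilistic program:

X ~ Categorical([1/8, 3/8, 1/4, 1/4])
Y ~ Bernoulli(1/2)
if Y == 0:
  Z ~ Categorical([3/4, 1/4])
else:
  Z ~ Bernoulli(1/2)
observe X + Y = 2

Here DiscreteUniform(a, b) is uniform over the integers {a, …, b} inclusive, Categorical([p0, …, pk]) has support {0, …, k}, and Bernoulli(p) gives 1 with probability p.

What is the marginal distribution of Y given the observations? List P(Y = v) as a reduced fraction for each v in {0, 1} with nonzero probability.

Enumerate traces; 4 have nonzero weight after conditioning:
  (X=1, Y=1, Z=0) weight 3/32
  (X=1, Y=1, Z=1) weight 3/32
  (X=2, Y=0, Z=0) weight 3/32
  (X=2, Y=0, Z=1) weight 1/32
Group by Y:
  weight(Y=0) = 1/8
  weight(Y=1) = 3/16
Total weight = 1/8 + 3/16 = 5/16
P(Y=0 | obs) = 1/8 / 5/16 = 2/5
P(Y=1 | obs) = 3/16 / 5/16 = 3/5

P(Y=0) = 2/5, P(Y=1) = 3/5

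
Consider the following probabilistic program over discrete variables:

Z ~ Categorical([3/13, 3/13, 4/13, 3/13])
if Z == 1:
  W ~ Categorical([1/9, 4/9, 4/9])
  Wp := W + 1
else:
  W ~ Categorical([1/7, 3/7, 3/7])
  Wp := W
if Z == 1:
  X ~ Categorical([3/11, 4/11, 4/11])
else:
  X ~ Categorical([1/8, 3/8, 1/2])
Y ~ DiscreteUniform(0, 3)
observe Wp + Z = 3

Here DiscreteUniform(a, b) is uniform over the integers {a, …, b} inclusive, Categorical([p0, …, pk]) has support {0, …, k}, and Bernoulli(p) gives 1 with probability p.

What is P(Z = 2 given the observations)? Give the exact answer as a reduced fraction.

P(Z = 2 | obs) = 36/73

Enumerate traces; 36 have nonzero weight after conditioning:
  (Z=1, W=1, X=0, Y=0) weight 1/143
  (Z=1, W=1, X=0, Y=1) weight 1/143
  (Z=1, W=1, X=0, Y=2) weight 1/143
  (Z=1, W=1, X=0, Y=3) weight 1/143
  (Z=1, W=1, X=1, Y=0) weight 4/429
  (Z=1, W=1, X=1, Y=1) weight 4/429
  (Z=1, W=1, X=1, Y=2) weight 4/429
  (Z=1, W=1, X=1, Y=3) weight 4/429
  (Z=2, W=1, X=0, Y=0) weight 3/728
  (Z=3, W=0, X=0, Y=0) weight 3/2912
  … 26 more
Group by Z:
  weight(Z=1) = 4/39
  weight(Z=2) = 12/91
  weight(Z=3) = 3/91
Total weight = 4/39 + 12/91 + 3/91 = 73/273
P(Z=1 | obs) = 4/39 / 73/273 = 28/73
P(Z=2 | obs) = 12/91 / 73/273 = 36/73
P(Z=3 | obs) = 3/91 / 73/273 = 9/73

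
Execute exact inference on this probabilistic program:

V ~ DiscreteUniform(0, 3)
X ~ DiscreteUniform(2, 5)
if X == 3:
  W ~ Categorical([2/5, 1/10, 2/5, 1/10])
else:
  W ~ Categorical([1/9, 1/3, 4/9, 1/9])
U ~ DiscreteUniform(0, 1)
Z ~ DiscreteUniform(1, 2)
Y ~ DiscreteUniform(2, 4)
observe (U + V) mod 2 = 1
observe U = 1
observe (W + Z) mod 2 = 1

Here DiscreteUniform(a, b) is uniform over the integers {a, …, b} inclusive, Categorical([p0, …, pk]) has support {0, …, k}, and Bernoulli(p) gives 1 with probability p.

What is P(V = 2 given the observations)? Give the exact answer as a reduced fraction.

Enumerate traces; 96 have nonzero weight after conditioning:
  (V=0, X=2, W=0, U=1, Z=1, Y=2) weight 1/1728
  (V=0, X=2, W=0, U=1, Z=1, Y=3) weight 1/1728
  (V=0, X=2, W=0, U=1, Z=1, Y=4) weight 1/1728
  (V=0, X=2, W=1, U=1, Z=2, Y=2) weight 1/576
  (V=0, X=2, W=1, U=1, Z=2, Y=3) weight 1/576
  (V=0, X=2, W=1, U=1, Z=2, Y=4) weight 1/576
  (V=0, X=2, W=2, U=1, Z=1, Y=2) weight 1/432
  (V=0, X=2, W=2, U=1, Z=1, Y=3) weight 1/432
  (V=2, X=2, W=0, U=1, Z=1, Y=2) weight 1/1728
  … 87 more
Group by V:
  weight(V=0) = 1/16
  weight(V=2) = 1/16
Total weight = 1/16 + 1/16 = 1/8
P(V=0 | obs) = 1/16 / 1/8 = 1/2
P(V=2 | obs) = 1/16 / 1/8 = 1/2

P(V = 2 | obs) = 1/2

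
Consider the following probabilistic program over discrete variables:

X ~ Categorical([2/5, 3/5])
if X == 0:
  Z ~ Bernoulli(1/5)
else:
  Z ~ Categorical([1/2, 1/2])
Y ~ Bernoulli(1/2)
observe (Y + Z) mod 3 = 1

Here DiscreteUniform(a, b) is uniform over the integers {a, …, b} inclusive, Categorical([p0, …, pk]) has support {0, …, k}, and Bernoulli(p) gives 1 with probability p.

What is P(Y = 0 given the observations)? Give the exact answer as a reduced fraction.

P(Y = 0 | obs) = 19/50

Enumerate traces; 4 have nonzero weight after conditioning:
  (X=0, Z=0, Y=1) weight 4/25
  (X=0, Z=1, Y=0) weight 1/25
  (X=1, Z=0, Y=1) weight 3/20
  (X=1, Z=1, Y=0) weight 3/20
Group by Y:
  weight(Y=0) = 19/100
  weight(Y=1) = 31/100
Total weight = 19/100 + 31/100 = 1/2
P(Y=0 | obs) = 19/100 / 1/2 = 19/50
P(Y=1 | obs) = 31/100 / 1/2 = 31/50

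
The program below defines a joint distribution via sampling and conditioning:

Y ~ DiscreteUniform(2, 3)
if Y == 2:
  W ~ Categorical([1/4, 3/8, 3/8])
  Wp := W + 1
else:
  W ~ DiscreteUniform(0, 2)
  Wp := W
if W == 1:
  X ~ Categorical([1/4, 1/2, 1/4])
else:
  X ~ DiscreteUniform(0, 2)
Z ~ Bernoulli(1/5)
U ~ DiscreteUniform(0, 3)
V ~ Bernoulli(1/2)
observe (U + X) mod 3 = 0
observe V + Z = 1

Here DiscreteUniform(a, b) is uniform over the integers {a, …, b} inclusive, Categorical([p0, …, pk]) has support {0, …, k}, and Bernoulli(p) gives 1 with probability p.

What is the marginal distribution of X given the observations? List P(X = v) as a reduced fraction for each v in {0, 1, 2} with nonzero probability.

P(X=0) = 350/751, P(X=1) = 226/751, P(X=2) = 175/751

Enumerate traces; 48 have nonzero weight after conditioning:
  (Y=2, W=0, X=0, Z=0, U=0, V=1) weight 1/240
  (Y=2, W=0, X=0, Z=0, U=3, V=1) weight 1/240
  (Y=2, W=0, X=0, Z=1, U=0, V=0) weight 1/960
  (Y=2, W=0, X=0, Z=1, U=3, V=0) weight 1/960
  (Y=2, W=0, X=1, Z=0, U=2, V=1) weight 1/240
  (Y=2, W=0, X=1, Z=1, U=2, V=0) weight 1/960
  (Y=2, W=0, X=2, Z=0, U=1, V=1) weight 1/240
  (Y=2, W=0, X=2, Z=1, U=1, V=0) weight 1/960
  … 40 more
Group by X:
  weight(X=0) = 175/2304
  weight(X=1) = 113/2304
  weight(X=2) = 175/4608
Total weight = 175/2304 + 113/2304 + 175/4608 = 751/4608
P(X=0 | obs) = 175/2304 / 751/4608 = 350/751
P(X=1 | obs) = 113/2304 / 751/4608 = 226/751
P(X=2 | obs) = 175/4608 / 751/4608 = 175/751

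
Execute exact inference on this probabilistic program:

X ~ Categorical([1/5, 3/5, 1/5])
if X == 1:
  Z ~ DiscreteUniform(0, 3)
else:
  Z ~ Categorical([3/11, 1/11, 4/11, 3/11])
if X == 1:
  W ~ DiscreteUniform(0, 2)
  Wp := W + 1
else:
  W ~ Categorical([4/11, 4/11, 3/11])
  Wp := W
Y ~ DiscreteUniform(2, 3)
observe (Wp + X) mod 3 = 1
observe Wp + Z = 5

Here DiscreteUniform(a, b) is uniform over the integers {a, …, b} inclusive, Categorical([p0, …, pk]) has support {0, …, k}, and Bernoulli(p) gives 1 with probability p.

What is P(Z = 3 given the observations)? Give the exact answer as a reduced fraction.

P(Z = 3 | obs) = 36/157

Enumerate traces; 4 have nonzero weight after conditioning:
  (X=1, Z=2, W=2, Y=2) weight 1/40
  (X=1, Z=2, W=2, Y=3) weight 1/40
  (X=2, Z=3, W=2, Y=2) weight 9/1210
  (X=2, Z=3, W=2, Y=3) weight 9/1210
Group by Z:
  weight(Z=2) = 1/20
  weight(Z=3) = 9/605
Total weight = 1/20 + 9/605 = 157/2420
P(Z=2 | obs) = 1/20 / 157/2420 = 121/157
P(Z=3 | obs) = 9/605 / 157/2420 = 36/157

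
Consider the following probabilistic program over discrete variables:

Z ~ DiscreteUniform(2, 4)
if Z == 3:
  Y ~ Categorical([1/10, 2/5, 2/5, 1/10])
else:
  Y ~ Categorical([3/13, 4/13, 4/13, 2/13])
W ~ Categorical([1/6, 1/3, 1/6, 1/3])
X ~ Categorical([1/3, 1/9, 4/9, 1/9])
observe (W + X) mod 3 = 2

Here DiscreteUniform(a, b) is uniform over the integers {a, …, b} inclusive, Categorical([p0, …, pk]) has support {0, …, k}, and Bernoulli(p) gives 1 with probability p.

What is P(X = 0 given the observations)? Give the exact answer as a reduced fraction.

P(X = 0 | obs) = 1/6

Enumerate traces; 60 have nonzero weight after conditioning:
  (Z=2, Y=0, W=0, X=2) weight 2/351
  (Z=2, Y=0, W=1, X=1) weight 1/351
  (Z=2, Y=0, W=2, X=0) weight 1/234
  (Z=2, Y=0, W=2, X=3) weight 1/702
  (Z=2, Y=0, W=3, X=2) weight 4/351
  (Z=2, Y=1, W=0, X=2) weight 8/1053
  (Z=2, Y=1, W=1, X=1) weight 4/1053
  (Z=2, Y=1, W=2, X=0) weight 2/351
  … 52 more
Group by X:
  weight(X=0) = 1/18
  weight(X=1) = 1/27
  weight(X=2) = 2/9
  weight(X=3) = 1/54
Total weight = 1/18 + 1/27 + 2/9 + 1/54 = 1/3
P(X=0 | obs) = 1/18 / 1/3 = 1/6
P(X=1 | obs) = 1/27 / 1/3 = 1/9
P(X=2 | obs) = 2/9 / 1/3 = 2/3
P(X=3 | obs) = 1/54 / 1/3 = 1/18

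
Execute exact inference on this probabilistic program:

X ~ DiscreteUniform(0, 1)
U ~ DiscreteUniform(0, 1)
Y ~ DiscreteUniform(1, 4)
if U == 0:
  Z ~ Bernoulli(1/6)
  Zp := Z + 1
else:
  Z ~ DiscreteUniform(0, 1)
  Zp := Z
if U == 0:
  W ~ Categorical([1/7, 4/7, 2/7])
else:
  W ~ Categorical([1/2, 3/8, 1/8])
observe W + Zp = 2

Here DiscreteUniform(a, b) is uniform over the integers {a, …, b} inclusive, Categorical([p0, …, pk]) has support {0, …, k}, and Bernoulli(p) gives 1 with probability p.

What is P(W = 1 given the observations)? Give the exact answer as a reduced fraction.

Enumerate traces; 32 have nonzero weight after conditioning:
  (X=0, U=0, Y=1, Z=0, W=1) weight 5/168
  (X=0, U=0, Y=1, Z=1, W=0) weight 1/672
  (X=0, U=0, Y=2, Z=0, W=1) weight 5/168
  (X=0, U=0, Y=2, Z=1, W=0) weight 1/672
  (X=0, U=0, Y=3, Z=0, W=1) weight 5/168
  (X=0, U=0, Y=3, Z=1, W=0) weight 1/672
  (X=0, U=0, Y=4, Z=0, W=1) weight 5/168
  (X=0, U=0, Y=4, Z=1, W=0) weight 1/672
  (X=0, U=1, Y=1, Z=0, W=2) weight 1/256
  … 23 more
Group by W:
  weight(W=0) = 1/84
  weight(W=1) = 223/672
  weight(W=2) = 1/32
Total weight = 1/84 + 223/672 + 1/32 = 3/8
P(W=0 | obs) = 1/84 / 3/8 = 2/63
P(W=1 | obs) = 223/672 / 3/8 = 223/252
P(W=2 | obs) = 1/32 / 3/8 = 1/12

P(W = 1 | obs) = 223/252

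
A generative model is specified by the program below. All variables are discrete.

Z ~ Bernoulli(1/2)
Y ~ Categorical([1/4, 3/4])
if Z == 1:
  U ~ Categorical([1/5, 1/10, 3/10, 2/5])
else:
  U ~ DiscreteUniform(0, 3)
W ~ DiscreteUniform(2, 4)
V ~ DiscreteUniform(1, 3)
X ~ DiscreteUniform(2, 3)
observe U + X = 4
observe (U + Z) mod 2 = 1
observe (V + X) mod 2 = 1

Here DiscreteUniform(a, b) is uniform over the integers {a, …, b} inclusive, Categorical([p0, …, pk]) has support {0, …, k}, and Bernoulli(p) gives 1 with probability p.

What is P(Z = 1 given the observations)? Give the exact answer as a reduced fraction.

P(Z = 1 | obs) = 12/17

Enumerate traces; 18 have nonzero weight after conditioning:
  (Z=0, Y=0, U=1, W=2, V=2, X=3) weight 1/576
  (Z=0, Y=0, U=1, W=3, V=2, X=3) weight 1/576
  (Z=0, Y=0, U=1, W=4, V=2, X=3) weight 1/576
  (Z=0, Y=1, U=1, W=2, V=2, X=3) weight 1/192
  (Z=0, Y=1, U=1, W=3, V=2, X=3) weight 1/192
  (Z=0, Y=1, U=1, W=4, V=2, X=3) weight 1/192
  (Z=1, Y=0, U=2, W=2, V=1, X=2) weight 1/480
  (Z=1, Y=0, U=2, W=2, V=3, X=2) weight 1/480
  … 10 more
Group by Z:
  weight(Z=0) = 1/48
  weight(Z=1) = 1/20
Total weight = 1/48 + 1/20 = 17/240
P(Z=0 | obs) = 1/48 / 17/240 = 5/17
P(Z=1 | obs) = 1/20 / 17/240 = 12/17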